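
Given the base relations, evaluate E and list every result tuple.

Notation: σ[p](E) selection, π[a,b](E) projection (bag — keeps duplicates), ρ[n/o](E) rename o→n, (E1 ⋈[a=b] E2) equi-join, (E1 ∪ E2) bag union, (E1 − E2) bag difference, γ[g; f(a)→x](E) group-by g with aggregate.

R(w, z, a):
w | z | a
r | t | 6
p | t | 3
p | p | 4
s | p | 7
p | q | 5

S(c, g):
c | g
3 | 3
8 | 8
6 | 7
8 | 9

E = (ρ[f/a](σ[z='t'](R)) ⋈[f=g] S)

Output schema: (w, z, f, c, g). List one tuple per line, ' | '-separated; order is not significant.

Subexpression sizes:
  R → 5
  σ[z='t'](R) → 2
  ρ[f/a](σ[z='t'](R)) → 2
  S → 4
  (ρ[f/a](σ[z='t'](R)) ⋈[f=g] S) → 1

== RESULT ==
w | z | f | c | g
p | t | 3 | 3 | 3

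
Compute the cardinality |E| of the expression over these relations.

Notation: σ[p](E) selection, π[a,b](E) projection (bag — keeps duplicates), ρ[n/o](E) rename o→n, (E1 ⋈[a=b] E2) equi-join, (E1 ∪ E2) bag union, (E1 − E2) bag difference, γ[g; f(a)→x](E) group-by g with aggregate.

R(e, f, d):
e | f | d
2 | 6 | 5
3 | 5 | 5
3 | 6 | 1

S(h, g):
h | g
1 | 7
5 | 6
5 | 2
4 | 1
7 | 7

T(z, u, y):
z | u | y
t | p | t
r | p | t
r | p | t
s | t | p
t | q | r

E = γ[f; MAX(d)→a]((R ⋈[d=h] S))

Stepwise |·|:
  R → 3
  S → 5
  (R ⋈[d=h] S) → 5
  γ[f; MAX(d)→a]((R ⋈[d=h] S)) → 2

|E| = 2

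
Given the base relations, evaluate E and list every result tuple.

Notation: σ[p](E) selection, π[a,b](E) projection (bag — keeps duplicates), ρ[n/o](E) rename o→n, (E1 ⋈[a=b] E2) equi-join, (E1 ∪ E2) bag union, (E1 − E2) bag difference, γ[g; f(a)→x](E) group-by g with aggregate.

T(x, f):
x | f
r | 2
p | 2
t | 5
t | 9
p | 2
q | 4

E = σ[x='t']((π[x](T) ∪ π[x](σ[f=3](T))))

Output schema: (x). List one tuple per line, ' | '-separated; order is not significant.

Per-node cardinality:
  T → 6
  π[x](T) → 6
  T → 6
  σ[f=3](T) → 0
  π[x](σ[f=3](T)) → 0
  (π[x](T) ∪ π[x](σ[f=3](T))) → 6
  σ[x='t']((π[x](T) ∪ π[x](σ[f=3](T)))) → 2

== RESULT ==
x
t
t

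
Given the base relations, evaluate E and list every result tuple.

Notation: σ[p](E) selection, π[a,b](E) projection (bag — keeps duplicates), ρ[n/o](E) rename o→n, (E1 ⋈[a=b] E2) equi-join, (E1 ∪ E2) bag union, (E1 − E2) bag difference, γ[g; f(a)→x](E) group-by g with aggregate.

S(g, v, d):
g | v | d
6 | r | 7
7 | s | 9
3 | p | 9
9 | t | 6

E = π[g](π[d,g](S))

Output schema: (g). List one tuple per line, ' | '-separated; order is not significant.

Subexpression sizes:
  S → 4
  π[d,g](S) → 4
  π[g](π[d,g](S)) → 4

== RESULT ==
g
3
6
7
9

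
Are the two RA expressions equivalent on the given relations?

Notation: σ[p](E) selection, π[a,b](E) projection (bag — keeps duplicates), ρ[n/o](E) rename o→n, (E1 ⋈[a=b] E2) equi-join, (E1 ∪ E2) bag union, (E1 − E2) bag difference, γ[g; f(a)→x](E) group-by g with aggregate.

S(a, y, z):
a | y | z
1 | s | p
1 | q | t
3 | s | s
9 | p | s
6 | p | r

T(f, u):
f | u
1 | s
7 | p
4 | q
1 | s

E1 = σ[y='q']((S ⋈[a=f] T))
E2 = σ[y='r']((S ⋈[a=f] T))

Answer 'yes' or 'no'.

E1 per-node cardinality:
  S → 5
  T → 4
  (S ⋈[a=f] T) → 4
  σ[y='q']((S ⋈[a=f] T)) → 2
E2 per-node cardinality:
  S → 5
  T → 4
  (S ⋈[a=f] T) → 4
  σ[y='r']((S ⋈[a=f] T)) → 0

E1 result:
a | y | z | f | u
1 | q | t | 1 | s
1 | q | t | 1 | s
E2 result:
a | y | z | f | u
(0 rows)
Witness: (1, 'q', 't', 1, 's') appears 2× in E1 but 0× in E2.

no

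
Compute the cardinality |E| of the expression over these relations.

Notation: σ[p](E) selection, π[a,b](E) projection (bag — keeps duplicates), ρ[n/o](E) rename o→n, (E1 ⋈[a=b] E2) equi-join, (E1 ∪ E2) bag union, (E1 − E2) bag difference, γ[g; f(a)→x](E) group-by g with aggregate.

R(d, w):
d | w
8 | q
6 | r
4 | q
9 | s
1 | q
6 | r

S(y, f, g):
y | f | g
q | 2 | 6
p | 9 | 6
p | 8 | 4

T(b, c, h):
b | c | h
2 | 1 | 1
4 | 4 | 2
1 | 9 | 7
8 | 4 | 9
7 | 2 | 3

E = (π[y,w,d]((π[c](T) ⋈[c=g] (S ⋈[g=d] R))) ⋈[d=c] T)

Subexpression sizes:
  T → 5
  π[c](T) → 5
  S → 3
  R → 6
  (S ⋈[g=d] R) → 5
  (π[c](T) ⋈[c=g] (S ⋈[g=d] R)) → 2
  π[y,w,d]((π[c](T) ⋈[c=g] (S ⋈[g=d] R))) → 2
  T → 5
  (π[y,w,d]((π[c](T) ⋈[c=g] (S ⋈[g=d] R))) ⋈[d=c] T) → 4

|E| = 4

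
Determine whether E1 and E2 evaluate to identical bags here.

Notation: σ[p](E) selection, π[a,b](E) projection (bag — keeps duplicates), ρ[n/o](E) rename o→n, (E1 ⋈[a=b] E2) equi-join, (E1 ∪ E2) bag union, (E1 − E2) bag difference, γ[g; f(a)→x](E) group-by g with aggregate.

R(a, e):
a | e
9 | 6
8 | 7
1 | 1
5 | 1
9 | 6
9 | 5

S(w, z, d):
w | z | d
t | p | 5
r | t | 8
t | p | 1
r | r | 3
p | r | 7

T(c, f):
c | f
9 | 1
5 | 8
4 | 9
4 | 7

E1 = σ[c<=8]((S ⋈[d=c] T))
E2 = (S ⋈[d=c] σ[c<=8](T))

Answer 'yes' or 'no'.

E1 subexpression sizes:
  S → 5
  T → 4
  (S ⋈[d=c] T) → 1
  σ[c<=8]((S ⋈[d=c] T)) → 1
E2 subexpression sizes:
  S → 5
  T → 4
  σ[c<=8](T) → 3
  (S ⋈[d=c] σ[c<=8](T)) → 1

E1 and E2 produce the same multiset:
w | z | d | c | f
t | p | 5 | 5 | 8

yes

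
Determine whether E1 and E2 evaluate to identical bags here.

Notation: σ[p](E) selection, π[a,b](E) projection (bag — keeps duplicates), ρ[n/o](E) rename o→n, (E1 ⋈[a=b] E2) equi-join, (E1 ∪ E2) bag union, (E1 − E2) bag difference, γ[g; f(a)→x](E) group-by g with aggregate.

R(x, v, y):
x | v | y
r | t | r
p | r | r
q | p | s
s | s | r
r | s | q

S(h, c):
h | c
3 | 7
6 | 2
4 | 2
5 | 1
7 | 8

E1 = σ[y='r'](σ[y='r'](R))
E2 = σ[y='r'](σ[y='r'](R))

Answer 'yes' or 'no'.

E1 row counts bottom-up:
  R → 5
  σ[y='r'](R) → 3
  σ[y='r'](σ[y='r'](R)) → 3
E2 row counts bottom-up:
  R → 5
  σ[y='r'](R) → 3
  σ[y='r'](σ[y='r'](R)) → 3

E1 and E2 produce the same multiset:
x | v | y
p | r | r
r | t | r
s | s | r

yes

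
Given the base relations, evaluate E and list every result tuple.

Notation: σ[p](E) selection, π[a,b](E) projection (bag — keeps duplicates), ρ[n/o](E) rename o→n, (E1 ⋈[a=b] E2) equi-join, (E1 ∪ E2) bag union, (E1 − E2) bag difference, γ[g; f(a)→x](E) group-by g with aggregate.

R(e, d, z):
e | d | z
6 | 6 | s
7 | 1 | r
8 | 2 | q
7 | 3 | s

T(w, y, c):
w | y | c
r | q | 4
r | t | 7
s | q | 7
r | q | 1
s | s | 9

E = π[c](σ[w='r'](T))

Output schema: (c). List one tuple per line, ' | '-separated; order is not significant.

Subexpression sizes:
  T → 5
  σ[w='r'](T) → 3
  π[c](σ[w='r'](T)) → 3

== RESULT ==
c
1
4
7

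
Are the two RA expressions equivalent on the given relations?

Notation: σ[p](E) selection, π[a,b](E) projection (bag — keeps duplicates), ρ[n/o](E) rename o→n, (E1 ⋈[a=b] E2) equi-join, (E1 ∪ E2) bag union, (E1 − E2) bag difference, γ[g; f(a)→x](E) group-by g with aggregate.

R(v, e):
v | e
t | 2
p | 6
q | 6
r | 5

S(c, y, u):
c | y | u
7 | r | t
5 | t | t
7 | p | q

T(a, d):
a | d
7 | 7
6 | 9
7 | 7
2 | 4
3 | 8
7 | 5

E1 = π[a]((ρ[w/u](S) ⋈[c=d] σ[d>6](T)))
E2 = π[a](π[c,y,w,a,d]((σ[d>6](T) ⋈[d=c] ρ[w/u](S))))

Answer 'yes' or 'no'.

E1 stepwise |·|:
  S → 3
  ρ[w/u](S) → 3
  T → 6
  σ[d>6](T) → 4
  (ρ[w/u](S) ⋈[c=d] σ[d>6](T)) → 4
  π[a]((ρ[w/u](S) ⋈[c=d] σ[d>6](T))) → 4
E2 stepwise |·|:
  T → 6
  σ[d>6](T) → 4
  S → 3
  ρ[w/u](S) → 3
  (σ[d>6](T) ⋈[d=c] ρ[w/u](S)) → 4
  π[c,y,w,a,d]((σ[d>6](T) ⋈[d=c] ρ[w/u](S))) → 4
  π[a](π[c,y,w,a,d]((σ[d>6](T) ⋈[d=c] ρ[w/u](S)))) → 4

E1 and E2 produce the same multiset:
a
7
7
7
7

yes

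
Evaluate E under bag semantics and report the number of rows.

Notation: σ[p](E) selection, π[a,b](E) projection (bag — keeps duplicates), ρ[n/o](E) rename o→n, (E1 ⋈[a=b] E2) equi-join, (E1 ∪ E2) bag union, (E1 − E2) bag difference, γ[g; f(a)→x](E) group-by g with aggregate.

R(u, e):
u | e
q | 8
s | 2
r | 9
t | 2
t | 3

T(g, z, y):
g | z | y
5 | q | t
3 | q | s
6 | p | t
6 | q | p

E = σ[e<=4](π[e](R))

Row counts bottom-up:
  R → 5
  π[e](R) → 5
  σ[e<=4](π[e](R)) → 3

|E| = 3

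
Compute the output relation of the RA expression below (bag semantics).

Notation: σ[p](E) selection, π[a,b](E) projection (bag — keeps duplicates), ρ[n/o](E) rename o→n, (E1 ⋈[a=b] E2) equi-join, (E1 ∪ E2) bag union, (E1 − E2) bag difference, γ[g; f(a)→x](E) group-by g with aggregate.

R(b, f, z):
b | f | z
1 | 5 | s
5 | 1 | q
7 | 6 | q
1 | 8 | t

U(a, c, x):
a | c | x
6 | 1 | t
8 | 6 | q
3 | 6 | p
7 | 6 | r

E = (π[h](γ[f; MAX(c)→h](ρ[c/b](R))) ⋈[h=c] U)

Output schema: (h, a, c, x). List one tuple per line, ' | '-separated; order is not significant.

Row counts bottom-up:
  R → 4
  ρ[c/b](R) → 4
  γ[f; MAX(c)→h](ρ[c/b](R)) → 4
  π[h](γ[f; MAX(c)→h](ρ[c/b](R))) → 4
  U → 4
  (π[h](γ[f; MAX(c)→h](ρ[c/b](R))) ⋈[h=c] U) → 2

== RESULT ==
h | a | c | x
1 | 6 | 1 | t
1 | 6 | 1 | t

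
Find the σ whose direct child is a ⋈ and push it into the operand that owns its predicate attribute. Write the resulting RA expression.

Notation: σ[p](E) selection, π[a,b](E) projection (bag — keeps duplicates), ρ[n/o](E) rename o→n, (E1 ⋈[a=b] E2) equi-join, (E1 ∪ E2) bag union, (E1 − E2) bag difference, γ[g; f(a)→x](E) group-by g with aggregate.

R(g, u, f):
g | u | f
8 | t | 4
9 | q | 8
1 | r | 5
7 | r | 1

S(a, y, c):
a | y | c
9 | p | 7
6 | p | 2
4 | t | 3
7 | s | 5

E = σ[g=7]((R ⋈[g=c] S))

σ filters on g, owned by the left side.
E' = (σ[g=7](R) ⋈[g=c] S)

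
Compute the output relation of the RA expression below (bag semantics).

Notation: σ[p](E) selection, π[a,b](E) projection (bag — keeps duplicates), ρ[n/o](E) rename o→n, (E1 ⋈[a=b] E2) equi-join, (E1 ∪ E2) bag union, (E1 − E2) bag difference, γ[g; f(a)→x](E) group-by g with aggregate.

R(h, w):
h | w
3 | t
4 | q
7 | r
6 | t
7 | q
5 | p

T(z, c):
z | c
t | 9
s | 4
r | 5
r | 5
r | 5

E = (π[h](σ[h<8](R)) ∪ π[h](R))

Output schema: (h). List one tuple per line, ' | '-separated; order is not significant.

Subexpression sizes:
  R → 6
  σ[h<8](R) → 6
  π[h](σ[h<8](R)) → 6
  R → 6
  π[h](R) → 6
  (π[h](σ[h<8](R)) ∪ π[h](R)) → 12

== RESULT ==
h
3
3
4
4
5
5
6
6
7
7
7
7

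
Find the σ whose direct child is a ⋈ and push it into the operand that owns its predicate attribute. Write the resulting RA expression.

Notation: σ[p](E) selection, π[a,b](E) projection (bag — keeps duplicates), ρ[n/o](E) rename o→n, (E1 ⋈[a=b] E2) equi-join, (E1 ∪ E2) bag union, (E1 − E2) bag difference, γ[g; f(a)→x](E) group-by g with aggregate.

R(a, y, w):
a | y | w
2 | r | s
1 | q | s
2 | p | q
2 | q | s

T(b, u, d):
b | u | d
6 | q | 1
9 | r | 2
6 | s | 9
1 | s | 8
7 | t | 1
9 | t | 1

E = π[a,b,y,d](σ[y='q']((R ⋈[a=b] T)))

σ filters on y, owned by the left side.
E' = π[a,b,y,d]((σ[y='q'](R) ⋈[a=b] T))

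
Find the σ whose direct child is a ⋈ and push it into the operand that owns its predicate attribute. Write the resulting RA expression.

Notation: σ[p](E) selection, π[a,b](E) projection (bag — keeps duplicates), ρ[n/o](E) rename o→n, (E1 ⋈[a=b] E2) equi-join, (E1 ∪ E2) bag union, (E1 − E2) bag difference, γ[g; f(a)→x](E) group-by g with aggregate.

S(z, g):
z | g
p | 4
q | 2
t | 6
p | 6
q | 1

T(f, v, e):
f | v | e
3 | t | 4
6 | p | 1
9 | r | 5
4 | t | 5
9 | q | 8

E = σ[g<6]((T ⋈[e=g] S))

σ filters on g, owned by the right side.
E' = (T ⋈[e=g] σ[g<6](S))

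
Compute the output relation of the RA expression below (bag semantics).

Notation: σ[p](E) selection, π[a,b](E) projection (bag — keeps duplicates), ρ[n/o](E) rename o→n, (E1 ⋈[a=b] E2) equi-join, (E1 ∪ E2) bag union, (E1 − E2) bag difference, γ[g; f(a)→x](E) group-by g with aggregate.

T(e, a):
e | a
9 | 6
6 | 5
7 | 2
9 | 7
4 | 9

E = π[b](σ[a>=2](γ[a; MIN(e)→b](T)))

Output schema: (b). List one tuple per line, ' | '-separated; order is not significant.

Subexpression sizes:
  T → 5
  γ[a; MIN(e)→b](T) → 5
  σ[a>=2](γ[a; MIN(e)→b](T)) → 5
  π[b](σ[a>=2](γ[a; MIN(e)→b](T))) → 5

== RESULT ==
b
4
6
7
9
9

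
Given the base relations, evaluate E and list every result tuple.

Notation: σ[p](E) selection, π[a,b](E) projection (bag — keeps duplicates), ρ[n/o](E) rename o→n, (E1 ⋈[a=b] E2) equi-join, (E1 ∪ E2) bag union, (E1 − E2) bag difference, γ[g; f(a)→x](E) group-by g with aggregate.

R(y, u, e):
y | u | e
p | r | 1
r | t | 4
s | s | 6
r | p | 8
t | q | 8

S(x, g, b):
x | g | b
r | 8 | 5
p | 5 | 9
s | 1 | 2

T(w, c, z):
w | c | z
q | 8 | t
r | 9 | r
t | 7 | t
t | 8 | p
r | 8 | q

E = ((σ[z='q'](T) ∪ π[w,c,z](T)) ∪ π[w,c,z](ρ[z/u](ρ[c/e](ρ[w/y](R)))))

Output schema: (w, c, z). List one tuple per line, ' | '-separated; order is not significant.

Row counts bottom-up:
  T → 5
  σ[z='q'](T) → 1
  T → 5
  π[w,c,z](T) → 5
  (σ[z='q'](T) ∪ π[w,c,z](T)) → 6
  R → 5
  ρ[w/y](R) → 5
  ρ[c/e](ρ[w/y](R)) → 5
  ρ[z/u](ρ[c/e](ρ[w/y](R))) → 5
  π[w,c,z](ρ[z/u](ρ[c/e](ρ[w/y](R)))) → 5
  ((σ[z='q'](T) ∪ π[w,c,z](T)) ∪ π[w,c,z](ρ[z/u](ρ[c/e](ρ[w/y](R))))) → 11

== RESULT ==
w | c | z
p | 1 | r
q | 8 | t
r | 4 | t
r | 8 | p
r | 8 | q
r | 8 | q
r | 9 | r
s | 6 | s
t | 7 | t
t | 8 | p
t | 8 | q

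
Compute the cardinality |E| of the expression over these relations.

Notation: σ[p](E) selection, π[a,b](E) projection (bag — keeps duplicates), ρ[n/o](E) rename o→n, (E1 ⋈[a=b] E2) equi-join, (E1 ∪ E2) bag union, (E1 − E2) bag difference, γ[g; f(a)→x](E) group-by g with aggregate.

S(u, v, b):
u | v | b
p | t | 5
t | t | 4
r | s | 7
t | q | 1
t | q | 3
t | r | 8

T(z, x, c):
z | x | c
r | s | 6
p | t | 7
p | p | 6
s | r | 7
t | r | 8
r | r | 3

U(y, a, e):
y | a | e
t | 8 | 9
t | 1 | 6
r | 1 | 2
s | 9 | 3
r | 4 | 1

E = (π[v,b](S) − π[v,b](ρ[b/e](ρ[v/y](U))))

Row counts bottom-up:
  S → 6
  π[v,b](S) → 6
  U → 5
  ρ[v/y](U) → 5
  ρ[b/e](ρ[v/y](U)) → 5
  π[v,b](ρ[b/e](ρ[v/y](U))) → 5
  (π[v,b](S) − π[v,b](ρ[b/e](ρ[v/y](U)))) → 6

|E| = 6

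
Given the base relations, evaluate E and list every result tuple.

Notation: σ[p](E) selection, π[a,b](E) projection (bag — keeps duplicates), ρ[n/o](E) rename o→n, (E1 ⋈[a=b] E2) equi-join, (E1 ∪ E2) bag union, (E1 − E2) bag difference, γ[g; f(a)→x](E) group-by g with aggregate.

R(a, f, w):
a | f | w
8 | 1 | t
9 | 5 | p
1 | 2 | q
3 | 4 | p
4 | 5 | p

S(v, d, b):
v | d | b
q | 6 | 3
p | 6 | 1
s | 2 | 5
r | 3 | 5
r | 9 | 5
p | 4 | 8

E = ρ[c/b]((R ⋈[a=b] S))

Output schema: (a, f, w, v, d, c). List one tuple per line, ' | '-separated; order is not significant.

Per-node cardinality:
  R → 5
  S → 6
  (R ⋈[a=b] S) → 3
  ρ[c/b]((R ⋈[a=b] S)) → 3

== RESULT ==
a | f | w | v | d | c
1 | 2 | q | p | 6 | 1
3 | 4 | p | q | 6 | 3
8 | 1 | t | p | 4 | 8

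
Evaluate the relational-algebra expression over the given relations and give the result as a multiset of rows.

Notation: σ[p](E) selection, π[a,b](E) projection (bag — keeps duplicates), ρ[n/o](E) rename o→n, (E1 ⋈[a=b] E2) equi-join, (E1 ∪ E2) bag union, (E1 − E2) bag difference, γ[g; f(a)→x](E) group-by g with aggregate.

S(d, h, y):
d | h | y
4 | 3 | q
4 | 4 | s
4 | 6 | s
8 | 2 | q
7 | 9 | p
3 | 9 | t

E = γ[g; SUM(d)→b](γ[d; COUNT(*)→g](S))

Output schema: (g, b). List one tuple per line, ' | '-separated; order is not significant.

Subexpression sizes:
  S → 6
  γ[d; COUNT(*)→g](S) → 4
  γ[g; SUM(d)→b](γ[d; COUNT(*)→g](S)) → 2

== RESULT ==
g | b
1 | 18
3 | 4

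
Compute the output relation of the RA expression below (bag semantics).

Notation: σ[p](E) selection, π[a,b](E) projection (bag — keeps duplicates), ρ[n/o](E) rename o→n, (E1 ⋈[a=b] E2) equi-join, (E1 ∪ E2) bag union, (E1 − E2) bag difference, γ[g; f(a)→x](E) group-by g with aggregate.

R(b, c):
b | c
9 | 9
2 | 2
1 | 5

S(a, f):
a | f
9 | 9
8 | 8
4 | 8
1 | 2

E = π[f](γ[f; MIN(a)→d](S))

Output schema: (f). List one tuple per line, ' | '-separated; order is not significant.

Per-node cardinality:
  S → 4
  γ[f; MIN(a)→d](S) → 3
  π[f](γ[f; MIN(a)→d](S)) → 3

== RESULT ==
f
2
8
9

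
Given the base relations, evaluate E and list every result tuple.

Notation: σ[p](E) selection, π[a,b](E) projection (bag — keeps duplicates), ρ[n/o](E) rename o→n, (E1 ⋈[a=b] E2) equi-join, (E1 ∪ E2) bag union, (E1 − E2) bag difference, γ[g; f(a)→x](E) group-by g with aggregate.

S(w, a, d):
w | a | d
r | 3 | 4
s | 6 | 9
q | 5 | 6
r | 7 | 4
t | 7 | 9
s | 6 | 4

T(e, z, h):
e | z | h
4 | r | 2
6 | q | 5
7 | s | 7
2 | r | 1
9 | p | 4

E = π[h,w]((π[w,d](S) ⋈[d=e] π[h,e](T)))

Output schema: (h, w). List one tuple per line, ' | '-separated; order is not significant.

Row counts bottom-up:
  S → 6
  π[w,d](S) → 6
  T → 5
  π[h,e](T) → 5
  (π[w,d](S) ⋈[d=e] π[h,e](T)) → 6
  π[h,w]((π[w,d](S) ⋈[d=e] π[h,e](T))) → 6

== RESULT ==
h | w
2 | r
2 | r
2 | s
4 | s
4 | t
5 | q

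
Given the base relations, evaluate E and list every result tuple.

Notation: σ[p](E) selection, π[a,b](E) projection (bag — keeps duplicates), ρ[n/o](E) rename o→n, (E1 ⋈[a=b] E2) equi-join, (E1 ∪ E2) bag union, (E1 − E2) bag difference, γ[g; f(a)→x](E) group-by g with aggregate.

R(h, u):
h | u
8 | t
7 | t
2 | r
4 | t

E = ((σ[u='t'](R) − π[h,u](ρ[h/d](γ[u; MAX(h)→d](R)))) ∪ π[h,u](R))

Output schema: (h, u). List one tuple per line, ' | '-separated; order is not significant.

Per-node cardinality:
  R → 4
  σ[u='t'](R) → 3
  R → 4
  γ[u; MAX(h)→d](R) → 2
  ρ[h/d](γ[u; MAX(h)→d](R)) → 2
  π[h,u](ρ[h/d](γ[u; MAX(h)→d](R))) → 2
  (σ[u='t'](R) − π[h,u](ρ[h/d](γ[u; MAX(h)→d](R)))) → 2
  R → 4
  π[h,u](R) → 4
  ((σ[u='t'](R) − π[h,u](ρ[h/d](γ[u; MAX(h)→d](R)))) ∪ π[h,u](R)) → 6

== RESULT ==
h | u
2 | r
4 | t
4 | t
7 | t
7 | t
8 | t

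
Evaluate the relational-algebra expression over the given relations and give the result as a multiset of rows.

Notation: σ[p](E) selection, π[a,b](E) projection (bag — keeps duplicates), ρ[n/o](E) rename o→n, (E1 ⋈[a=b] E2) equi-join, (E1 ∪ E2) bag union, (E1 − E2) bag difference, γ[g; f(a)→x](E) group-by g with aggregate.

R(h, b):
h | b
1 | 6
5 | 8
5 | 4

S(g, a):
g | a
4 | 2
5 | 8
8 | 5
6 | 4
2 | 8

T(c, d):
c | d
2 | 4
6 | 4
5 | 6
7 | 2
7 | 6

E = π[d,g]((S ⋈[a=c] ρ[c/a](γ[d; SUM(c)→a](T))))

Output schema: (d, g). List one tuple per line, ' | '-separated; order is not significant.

Row counts bottom-up:
  S → 5
  T → 5
  γ[d; SUM(c)→a](T) → 3
  ρ[c/a](γ[d; SUM(c)→a](T)) → 3
  (S ⋈[a=c] ρ[c/a](γ[d; SUM(c)→a](T))) → 2
  π[d,g]((S ⋈[a=c] ρ[c/a](γ[d; SUM(c)→a](T)))) → 2

== RESULT ==
d | g
4 | 2
4 | 5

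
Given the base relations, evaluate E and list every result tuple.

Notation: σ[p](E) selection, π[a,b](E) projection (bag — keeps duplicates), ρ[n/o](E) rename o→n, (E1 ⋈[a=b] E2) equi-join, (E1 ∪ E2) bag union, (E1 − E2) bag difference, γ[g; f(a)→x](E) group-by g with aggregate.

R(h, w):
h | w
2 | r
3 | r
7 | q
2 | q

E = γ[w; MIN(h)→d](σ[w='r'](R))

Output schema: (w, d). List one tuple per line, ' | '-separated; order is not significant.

Row counts bottom-up:
  R → 4
  σ[w='r'](R) → 2
  γ[w; MIN(h)→d](σ[w='r'](R)) → 1

== RESULT ==
w | d
r | 2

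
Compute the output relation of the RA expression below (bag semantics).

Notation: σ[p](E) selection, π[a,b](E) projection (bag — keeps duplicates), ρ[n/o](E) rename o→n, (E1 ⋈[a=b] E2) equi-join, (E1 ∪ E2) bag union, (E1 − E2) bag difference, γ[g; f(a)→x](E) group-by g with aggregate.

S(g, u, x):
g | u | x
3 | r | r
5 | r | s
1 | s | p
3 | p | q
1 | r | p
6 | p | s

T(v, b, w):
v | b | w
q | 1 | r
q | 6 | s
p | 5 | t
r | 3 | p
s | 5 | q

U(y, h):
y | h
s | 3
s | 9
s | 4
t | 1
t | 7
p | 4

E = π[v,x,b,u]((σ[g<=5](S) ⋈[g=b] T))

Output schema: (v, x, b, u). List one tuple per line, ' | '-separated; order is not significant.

Stepwise |·|:
  S → 6
  σ[g<=5](S) → 5
  T → 5
  (σ[g<=5](S) ⋈[g=b] T) → 6
  π[v,x,b,u]((σ[g<=5](S) ⋈[g=b] T)) → 6

== RESULT ==
v | x | b | u
p | s | 5 | r
q | p | 1 | r
q | p | 1 | s
r | q | 3 | p
r | r | 3 | r
s | s | 5 | r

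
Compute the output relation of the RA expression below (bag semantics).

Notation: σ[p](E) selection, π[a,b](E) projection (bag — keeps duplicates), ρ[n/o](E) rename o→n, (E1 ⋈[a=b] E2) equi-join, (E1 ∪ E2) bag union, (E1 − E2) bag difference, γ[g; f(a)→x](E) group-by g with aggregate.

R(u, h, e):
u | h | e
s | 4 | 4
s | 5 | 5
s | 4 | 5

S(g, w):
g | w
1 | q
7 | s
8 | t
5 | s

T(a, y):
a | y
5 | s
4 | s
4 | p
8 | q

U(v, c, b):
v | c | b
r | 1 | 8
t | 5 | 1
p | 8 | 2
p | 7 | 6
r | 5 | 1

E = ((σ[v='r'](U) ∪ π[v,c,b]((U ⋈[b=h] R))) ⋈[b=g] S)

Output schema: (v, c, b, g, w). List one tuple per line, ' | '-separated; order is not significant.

Row counts bottom-up:
  U → 5
  σ[v='r'](U) → 2
  U → 5
  R → 3
  (U ⋈[b=h] R) → 0
  π[v,c,b]((U ⋈[b=h] R)) → 0
  (σ[v='r'](U) ∪ π[v,c,b]((U ⋈[b=h] R))) → 2
  S → 4
  ((σ[v='r'](U) ∪ π[v,c,b]((U ⋈[b=h] R))) ⋈[b=g] S) → 2

== RESULT ==
v | c | b | g | w
r | 1 | 8 | 8 | t
r | 5 | 1 | 1 | q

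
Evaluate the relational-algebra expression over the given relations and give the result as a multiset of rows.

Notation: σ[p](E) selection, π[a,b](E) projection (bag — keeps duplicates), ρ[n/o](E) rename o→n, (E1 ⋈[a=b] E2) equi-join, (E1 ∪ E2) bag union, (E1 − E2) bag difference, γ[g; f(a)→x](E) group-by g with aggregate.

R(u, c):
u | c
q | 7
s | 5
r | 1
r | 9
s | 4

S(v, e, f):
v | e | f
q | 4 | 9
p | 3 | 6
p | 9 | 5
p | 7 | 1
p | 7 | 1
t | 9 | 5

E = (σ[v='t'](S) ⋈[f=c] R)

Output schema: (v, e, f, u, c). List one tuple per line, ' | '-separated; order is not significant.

Stepwise |·|:
  S → 6
  σ[v='t'](S) → 1
  R → 5
  (σ[v='t'](S) ⋈[f=c] R) → 1

== RESULT ==
v | e | f | u | c
t | 9 | 5 | s | 5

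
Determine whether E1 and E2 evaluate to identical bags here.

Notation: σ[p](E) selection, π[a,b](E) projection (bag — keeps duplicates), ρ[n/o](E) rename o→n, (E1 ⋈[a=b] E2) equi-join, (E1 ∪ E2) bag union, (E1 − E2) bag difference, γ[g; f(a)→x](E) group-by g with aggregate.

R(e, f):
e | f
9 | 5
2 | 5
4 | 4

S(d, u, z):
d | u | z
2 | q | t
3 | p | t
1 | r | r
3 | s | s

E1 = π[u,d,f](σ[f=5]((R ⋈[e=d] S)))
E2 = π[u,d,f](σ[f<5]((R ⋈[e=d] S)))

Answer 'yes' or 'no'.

E1 subexpression sizes:
  R → 3
  S → 4
  (R ⋈[e=d] S) → 1
  σ[f=5]((R ⋈[e=d] S)) → 1
  π[u,d,f](σ[f=5]((R ⋈[e=d] S))) → 1
E2 subexpression sizes:
  R → 3
  S → 4
  (R ⋈[e=d] S) → 1
  σ[f<5]((R ⋈[e=d] S)) → 0
  π[u,d,f](σ[f<5]((R ⋈[e=d] S))) → 0

E1 result:
u | d | f
q | 2 | 5
E2 result:
u | d | f
(0 rows)
Witness: ('q', 2, 5) appears 1× in E1 but 0× in E2.

no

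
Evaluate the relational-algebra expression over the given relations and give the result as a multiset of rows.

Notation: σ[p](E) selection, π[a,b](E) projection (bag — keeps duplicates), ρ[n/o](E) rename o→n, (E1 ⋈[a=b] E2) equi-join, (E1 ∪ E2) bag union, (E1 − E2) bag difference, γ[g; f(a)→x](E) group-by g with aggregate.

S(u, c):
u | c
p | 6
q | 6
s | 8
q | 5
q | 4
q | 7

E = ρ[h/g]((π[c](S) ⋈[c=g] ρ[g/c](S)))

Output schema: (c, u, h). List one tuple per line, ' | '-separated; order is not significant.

Stepwise |·|:
  S → 6
  π[c](S) → 6
  S → 6
  ρ[g/c](S) → 6
  (π[c](S) ⋈[c=g] ρ[g/c](S)) → 8
  ρ[h/g]((π[c](S) ⋈[c=g] ρ[g/c](S))) → 8

== RESULT ==
c | u | h
4 | q | 4
5 | q | 5
6 | p | 6
6 | p | 6
6 | q | 6
6 | q | 6
7 | q | 7
8 | s | 8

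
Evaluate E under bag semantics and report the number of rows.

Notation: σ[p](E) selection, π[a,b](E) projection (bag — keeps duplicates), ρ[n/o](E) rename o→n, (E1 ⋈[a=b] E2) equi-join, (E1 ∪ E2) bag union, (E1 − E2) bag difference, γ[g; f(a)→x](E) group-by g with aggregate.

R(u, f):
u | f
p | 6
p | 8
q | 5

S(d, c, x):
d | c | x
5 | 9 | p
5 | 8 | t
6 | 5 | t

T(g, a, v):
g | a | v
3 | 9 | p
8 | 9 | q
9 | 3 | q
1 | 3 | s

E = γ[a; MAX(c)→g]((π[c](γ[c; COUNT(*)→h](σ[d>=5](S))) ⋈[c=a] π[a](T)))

Per-node cardinality:
  S → 3
  σ[d>=5](S) → 3
  γ[c; COUNT(*)→h](σ[d>=5](S)) → 3
  π[c](γ[c; COUNT(*)→h](σ[d>=5](S))) → 3
  T → 4
  π[a](T) → 4
  (π[c](γ[c; COUNT(*)→h](σ[d>=5](S))) ⋈[c=a] π[a](T)) → 2
  γ[a; MAX(c)→g]((π[c](γ[c; COUNT(*)→h](σ[d>=5](S))) ⋈[c=a] π[a](T))) → 1

|E| = 1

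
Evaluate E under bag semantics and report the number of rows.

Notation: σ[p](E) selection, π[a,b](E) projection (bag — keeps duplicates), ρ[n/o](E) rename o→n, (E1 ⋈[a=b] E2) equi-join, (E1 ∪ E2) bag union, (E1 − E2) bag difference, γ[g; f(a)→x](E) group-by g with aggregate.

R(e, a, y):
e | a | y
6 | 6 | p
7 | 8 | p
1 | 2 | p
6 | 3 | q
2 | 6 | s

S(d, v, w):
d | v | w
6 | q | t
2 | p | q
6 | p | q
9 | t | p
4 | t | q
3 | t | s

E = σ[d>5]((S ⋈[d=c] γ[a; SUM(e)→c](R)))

Row counts bottom-up:
  S → 6
  R → 5
  γ[a; SUM(e)→c](R) → 4
  (S ⋈[d=c] γ[a; SUM(e)→c](R)) → 2
  σ[d>5]((S ⋈[d=c] γ[a; SUM(e)→c](R))) → 2

|E| = 2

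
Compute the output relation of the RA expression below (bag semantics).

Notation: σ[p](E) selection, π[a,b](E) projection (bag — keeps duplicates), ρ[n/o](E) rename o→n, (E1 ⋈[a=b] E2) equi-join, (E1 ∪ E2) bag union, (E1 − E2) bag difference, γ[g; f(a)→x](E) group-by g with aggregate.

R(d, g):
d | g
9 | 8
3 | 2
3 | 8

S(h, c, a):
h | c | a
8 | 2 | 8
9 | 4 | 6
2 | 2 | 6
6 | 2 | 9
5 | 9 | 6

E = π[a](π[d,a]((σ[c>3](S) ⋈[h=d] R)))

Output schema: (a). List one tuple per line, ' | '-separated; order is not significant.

Stepwise |·|:
  S → 5
  σ[c>3](S) → 2
  R → 3
  (σ[c>3](S) ⋈[h=d] R) → 1
  π[d,a]((σ[c>3](S) ⋈[h=d] R)) → 1
  π[a](π[d,a]((σ[c>3](S) ⋈[h=d] R))) → 1

== RESULT ==
a
6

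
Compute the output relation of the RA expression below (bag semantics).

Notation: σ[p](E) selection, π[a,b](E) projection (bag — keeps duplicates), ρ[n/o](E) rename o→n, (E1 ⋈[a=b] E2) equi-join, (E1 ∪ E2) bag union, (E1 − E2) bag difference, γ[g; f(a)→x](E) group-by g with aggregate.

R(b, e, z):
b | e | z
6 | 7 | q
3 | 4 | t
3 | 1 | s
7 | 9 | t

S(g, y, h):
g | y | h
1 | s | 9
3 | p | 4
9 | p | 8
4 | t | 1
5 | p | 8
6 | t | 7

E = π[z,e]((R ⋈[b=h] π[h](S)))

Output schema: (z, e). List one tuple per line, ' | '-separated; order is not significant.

Subexpression sizes:
  R → 4
  S → 6
  π[h](S) → 6
  (R ⋈[b=h] π[h](S)) → 1
  π[z,e]((R ⋈[b=h] π[h](S))) → 1

== RESULT ==
z | e
t | 9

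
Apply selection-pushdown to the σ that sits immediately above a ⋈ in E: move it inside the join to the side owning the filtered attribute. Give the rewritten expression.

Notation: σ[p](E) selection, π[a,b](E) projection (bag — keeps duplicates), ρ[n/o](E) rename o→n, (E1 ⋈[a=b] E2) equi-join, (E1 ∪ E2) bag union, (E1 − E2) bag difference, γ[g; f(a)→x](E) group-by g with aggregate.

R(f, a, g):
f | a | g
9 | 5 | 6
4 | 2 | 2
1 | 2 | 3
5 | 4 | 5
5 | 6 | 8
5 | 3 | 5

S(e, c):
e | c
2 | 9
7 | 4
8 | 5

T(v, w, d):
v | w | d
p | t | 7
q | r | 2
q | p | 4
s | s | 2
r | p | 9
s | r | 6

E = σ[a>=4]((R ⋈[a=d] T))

σ filters on a, owned by the left side.
E' = (σ[a>=4](R) ⋈[a=d] T)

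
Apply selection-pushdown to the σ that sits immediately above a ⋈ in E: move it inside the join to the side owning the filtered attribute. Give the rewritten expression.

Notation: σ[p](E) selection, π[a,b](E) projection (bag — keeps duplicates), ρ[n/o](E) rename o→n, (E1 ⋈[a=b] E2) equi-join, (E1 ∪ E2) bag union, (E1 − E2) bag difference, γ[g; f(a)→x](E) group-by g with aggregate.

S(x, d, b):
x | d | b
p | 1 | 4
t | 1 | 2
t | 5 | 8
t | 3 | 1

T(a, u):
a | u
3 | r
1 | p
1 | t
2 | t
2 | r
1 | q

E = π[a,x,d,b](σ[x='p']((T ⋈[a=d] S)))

σ filters on x, owned by the right side.
E' = π[a,x,d,b]((T ⋈[a=d] σ[x='p'](S)))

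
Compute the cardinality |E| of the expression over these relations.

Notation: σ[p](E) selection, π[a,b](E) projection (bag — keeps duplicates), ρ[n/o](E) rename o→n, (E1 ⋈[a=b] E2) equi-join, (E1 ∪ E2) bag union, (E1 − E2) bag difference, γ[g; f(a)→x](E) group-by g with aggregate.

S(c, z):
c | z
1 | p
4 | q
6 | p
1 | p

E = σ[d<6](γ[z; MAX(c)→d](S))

Per-node cardinality:
  S → 4
  γ[z; MAX(c)→d](S) → 2
  σ[d<6](γ[z; MAX(c)→d](S)) → 1

|E| = 1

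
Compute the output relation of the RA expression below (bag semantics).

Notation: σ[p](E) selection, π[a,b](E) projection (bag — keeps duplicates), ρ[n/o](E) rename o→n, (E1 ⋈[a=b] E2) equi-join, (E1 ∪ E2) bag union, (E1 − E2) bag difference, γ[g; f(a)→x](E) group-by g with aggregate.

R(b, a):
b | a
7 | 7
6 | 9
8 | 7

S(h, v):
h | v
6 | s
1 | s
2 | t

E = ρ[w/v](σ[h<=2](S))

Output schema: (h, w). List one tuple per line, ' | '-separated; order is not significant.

Per-node cardinality:
  S → 3
  σ[h<=2](S) → 2
  ρ[w/v](σ[h<=2](S)) → 2

== RESULT ==
h | w
1 | s
2 | t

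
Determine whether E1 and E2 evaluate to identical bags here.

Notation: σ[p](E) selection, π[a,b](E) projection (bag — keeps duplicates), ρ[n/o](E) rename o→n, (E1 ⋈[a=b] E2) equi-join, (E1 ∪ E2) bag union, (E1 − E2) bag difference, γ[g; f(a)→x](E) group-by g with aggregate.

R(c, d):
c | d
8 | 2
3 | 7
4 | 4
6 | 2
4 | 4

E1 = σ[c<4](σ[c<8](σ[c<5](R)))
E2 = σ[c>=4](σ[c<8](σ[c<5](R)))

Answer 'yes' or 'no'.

E1 per-node cardinality:
  R → 5
  σ[c<5](R) → 3
  σ[c<8](σ[c<5](R)) → 3
  σ[c<4](σ[c<8](σ[c<5](R))) → 1
E2 per-node cardinality:
  R → 5
  σ[c<5](R) → 3
  σ[c<8](σ[c<5](R)) → 3
  σ[c>=4](σ[c<8](σ[c<5](R))) → 2

E1 result:
c | d
3 | 7
E2 result:
c | d
4 | 4
4 | 4
Witness: (4, 4) appears 0× in E1 but 2× in E2.

no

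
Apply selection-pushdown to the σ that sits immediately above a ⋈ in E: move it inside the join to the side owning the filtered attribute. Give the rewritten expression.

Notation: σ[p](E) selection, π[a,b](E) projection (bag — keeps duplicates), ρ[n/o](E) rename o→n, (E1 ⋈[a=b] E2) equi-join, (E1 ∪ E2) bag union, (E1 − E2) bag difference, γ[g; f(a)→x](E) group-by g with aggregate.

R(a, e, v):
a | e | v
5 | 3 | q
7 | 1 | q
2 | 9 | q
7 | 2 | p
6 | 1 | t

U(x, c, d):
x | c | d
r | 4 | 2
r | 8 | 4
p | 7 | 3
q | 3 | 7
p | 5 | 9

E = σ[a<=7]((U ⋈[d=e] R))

σ filters on a, owned by the right side.
E' = (U ⋈[d=e] σ[a<=7](R))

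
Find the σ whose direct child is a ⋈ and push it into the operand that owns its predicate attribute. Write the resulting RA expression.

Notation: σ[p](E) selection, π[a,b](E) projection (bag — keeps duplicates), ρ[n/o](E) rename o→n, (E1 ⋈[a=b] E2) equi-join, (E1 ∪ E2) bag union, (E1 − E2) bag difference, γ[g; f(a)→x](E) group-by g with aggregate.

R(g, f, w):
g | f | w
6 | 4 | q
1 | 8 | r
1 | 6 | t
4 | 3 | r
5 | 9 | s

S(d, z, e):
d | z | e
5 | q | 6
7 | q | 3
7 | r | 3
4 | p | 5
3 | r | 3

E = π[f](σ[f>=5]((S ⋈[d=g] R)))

σ filters on f, owned by the right side.
E' = π[f]((S ⋈[d=g] σ[f>=5](R)))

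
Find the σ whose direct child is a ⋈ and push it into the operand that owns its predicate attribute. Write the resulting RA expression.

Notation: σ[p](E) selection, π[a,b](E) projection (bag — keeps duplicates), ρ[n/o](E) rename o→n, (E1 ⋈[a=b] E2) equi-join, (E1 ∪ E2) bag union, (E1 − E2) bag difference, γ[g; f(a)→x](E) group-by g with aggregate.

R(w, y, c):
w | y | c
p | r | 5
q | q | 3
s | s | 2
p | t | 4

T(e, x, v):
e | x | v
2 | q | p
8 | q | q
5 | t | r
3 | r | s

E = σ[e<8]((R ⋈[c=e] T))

σ filters on e, owned by the right side.
E' = (R ⋈[c=e] σ[e<8](T))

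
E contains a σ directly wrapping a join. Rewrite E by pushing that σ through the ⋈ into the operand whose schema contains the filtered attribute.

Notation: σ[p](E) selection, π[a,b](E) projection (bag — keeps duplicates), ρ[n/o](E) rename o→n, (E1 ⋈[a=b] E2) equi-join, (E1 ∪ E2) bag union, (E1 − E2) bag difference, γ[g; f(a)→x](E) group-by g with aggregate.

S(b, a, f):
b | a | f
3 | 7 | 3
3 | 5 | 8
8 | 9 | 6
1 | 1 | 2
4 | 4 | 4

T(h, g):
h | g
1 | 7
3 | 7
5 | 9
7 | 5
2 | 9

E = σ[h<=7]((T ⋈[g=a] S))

σ filters on h, owned by the left side.
E' = (σ[h<=7](T) ⋈[g=a] S)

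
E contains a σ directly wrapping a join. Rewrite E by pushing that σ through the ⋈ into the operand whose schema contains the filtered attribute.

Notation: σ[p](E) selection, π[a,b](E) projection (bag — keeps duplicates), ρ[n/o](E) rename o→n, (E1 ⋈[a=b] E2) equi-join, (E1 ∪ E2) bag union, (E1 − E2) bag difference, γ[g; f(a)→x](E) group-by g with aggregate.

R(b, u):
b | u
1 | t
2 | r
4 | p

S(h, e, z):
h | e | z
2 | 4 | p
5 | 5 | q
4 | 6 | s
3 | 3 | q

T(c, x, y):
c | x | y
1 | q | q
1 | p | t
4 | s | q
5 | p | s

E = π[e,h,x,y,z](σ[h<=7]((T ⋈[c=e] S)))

σ filters on h, owned by the right side.
E' = π[e,h,x,y,z]((T ⋈[c=e] σ[h<=7](S)))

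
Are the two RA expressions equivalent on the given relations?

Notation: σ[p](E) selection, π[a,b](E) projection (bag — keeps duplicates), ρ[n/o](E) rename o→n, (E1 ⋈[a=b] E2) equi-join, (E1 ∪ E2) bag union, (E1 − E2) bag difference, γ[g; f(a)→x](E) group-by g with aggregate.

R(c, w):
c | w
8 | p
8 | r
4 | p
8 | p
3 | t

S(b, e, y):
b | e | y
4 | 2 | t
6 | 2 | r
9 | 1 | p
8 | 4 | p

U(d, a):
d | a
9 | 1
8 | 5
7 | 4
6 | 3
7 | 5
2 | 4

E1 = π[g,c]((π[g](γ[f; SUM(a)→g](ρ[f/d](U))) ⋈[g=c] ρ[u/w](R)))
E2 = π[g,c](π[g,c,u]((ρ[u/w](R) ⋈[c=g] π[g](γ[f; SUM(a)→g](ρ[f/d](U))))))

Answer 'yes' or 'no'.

E1 row counts bottom-up:
  U → 6
  ρ[f/d](U) → 6
  γ[f; SUM(a)→g](ρ[f/d](U)) → 5
  π[g](γ[f; SUM(a)→g](ρ[f/d](U))) → 5
  R → 5
  ρ[u/w](R) → 5
  (π[g](γ[f; SUM(a)→g](ρ[f/d](U))) ⋈[g=c] ρ[u/w](R)) → 2
  π[g,c]((π[g](γ[f; SUM(a)→g](ρ[f/d](U))) ⋈[g=c] ρ[u/w](R))) → 2
E2 row counts bottom-up:
  R → 5
  ρ[u/w](R) → 5
  U → 6
  ρ[f/d](U) → 6
  γ[f; SUM(a)→g](ρ[f/d](U)) → 5
  π[g](γ[f; SUM(a)→g](ρ[f/d](U))) → 5
  (ρ[u/w](R) ⋈[c=g] π[g](γ[f; SUM(a)→g](ρ[f/d](U)))) → 2
  π[g,c,u]((ρ[u/w](R) ⋈[c=g] π[g](γ[f; SUM(a)→g](ρ[f/d](U))))) → 2
  π[g,c](π[g,c,u]((ρ[u/w](R) ⋈[c=g] π[g](γ[f; SUM(a)→g](ρ[f/d](U)))))) → 2

E1 and E2 produce the same multiset:
g | c
3 | 3
4 | 4

yes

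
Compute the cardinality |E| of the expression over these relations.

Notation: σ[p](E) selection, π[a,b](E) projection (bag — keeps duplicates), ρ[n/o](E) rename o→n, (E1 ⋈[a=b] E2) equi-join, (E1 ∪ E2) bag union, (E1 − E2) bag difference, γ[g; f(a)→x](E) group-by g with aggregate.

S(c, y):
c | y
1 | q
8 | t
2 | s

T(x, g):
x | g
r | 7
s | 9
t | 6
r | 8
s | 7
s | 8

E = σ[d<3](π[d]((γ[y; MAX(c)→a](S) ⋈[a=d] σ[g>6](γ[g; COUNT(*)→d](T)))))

Row counts bottom-up:
  S → 3
  γ[y; MAX(c)→a](S) → 3
  T → 6
  γ[g; COUNT(*)→d](T) → 4
  σ[g>6](γ[g; COUNT(*)→d](T)) → 3
  (γ[y; MAX(c)→a](S) ⋈[a=d] σ[g>6](γ[g; COUNT(*)→d](T))) → 3
  π[d]((γ[y; MAX(c)→a](S) ⋈[a=d] σ[g>6](γ[g; COUNT(*)→d](T)))) → 3
  σ[d<3](π[d]((γ[y; MAX(c)→a](S) ⋈[a=d] σ[g>6](γ[g; COUNT(*)→d](T))))) → 3

|E| = 3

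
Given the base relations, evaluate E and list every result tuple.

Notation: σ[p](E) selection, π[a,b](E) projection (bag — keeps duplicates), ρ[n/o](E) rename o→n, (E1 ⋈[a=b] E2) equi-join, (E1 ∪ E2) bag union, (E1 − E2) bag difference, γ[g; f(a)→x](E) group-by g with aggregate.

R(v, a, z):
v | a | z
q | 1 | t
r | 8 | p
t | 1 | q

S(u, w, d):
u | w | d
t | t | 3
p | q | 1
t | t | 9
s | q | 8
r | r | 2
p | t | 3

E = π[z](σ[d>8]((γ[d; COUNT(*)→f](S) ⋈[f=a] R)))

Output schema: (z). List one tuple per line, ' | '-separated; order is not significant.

Per-node cardinality:
  S → 6
  γ[d; COUNT(*)→f](S) → 5
  R → 3
  (γ[d; COUNT(*)→f](S) ⋈[f=a] R) → 8
  σ[d>8]((γ[d; COUNT(*)→f](S) ⋈[f=a] R)) → 2
  π[z](σ[d>8]((γ[d; COUNT(*)→f](S) ⋈[f=a] R))) → 2

== RESULT ==
z
q
t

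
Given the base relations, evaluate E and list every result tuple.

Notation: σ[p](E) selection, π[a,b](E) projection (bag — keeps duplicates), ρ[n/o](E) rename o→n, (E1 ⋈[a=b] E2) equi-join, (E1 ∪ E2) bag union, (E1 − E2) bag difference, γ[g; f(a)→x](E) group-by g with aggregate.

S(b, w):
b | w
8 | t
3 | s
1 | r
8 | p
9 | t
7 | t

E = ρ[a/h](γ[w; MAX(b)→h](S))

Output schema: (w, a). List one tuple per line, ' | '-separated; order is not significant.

Stepwise |·|:
  S → 6
  γ[w; MAX(b)→h](S) → 4
  ρ[a/h](γ[w; MAX(b)→h](S)) → 4

== RESULT ==
w | a
p | 8
r | 1
s | 3
t | 9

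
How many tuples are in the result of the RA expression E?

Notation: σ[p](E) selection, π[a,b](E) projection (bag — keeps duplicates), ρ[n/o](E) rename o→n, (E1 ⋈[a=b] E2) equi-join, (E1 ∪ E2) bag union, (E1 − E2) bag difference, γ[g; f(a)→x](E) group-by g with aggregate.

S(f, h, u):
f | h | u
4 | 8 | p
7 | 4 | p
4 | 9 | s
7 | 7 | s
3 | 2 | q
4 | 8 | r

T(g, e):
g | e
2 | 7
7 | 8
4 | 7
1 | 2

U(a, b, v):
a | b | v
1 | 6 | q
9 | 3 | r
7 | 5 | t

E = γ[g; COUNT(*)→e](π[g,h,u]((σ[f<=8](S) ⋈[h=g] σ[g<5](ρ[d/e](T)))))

Row counts bottom-up:
  S → 6
  σ[f<=8](S) → 6
  T → 4
  ρ[d/e](T) → 4
  σ[g<5](ρ[d/e](T)) → 3
  (σ[f<=8](S) ⋈[h=g] σ[g<5](ρ[d/e](T))) → 2
  π[g,h,u]((σ[f<=8](S) ⋈[h=g] σ[g<5](ρ[d/e](T)))) → 2
  γ[g; COUNT(*)→e](π[g,h,u]((σ[f<=8](S) ⋈[h=g] σ[g<5](ρ[d/e](T))))) → 2

|E| = 2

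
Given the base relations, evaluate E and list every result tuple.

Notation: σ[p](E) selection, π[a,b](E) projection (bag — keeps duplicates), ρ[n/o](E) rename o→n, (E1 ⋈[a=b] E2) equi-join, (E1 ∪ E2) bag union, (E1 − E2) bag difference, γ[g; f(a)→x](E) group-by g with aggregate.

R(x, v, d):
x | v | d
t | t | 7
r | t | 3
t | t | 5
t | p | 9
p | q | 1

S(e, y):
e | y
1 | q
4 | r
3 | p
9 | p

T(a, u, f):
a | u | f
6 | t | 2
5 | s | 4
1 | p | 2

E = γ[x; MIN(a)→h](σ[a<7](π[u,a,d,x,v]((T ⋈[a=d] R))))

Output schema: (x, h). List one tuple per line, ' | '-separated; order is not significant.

Subexpression sizes:
  T → 3
  R → 5
  (T ⋈[a=d] R) → 2
  π[u,a,d,x,v]((T ⋈[a=d] R)) → 2
  σ[a<7](π[u,a,d,x,v]((T ⋈[a=d] R))) → 2
  γ[x; MIN(a)→h](σ[a<7](π[u,a,d,x,v]((T ⋈[a=d] R)))) → 2

== RESULT ==
x | h
p | 1
t | 5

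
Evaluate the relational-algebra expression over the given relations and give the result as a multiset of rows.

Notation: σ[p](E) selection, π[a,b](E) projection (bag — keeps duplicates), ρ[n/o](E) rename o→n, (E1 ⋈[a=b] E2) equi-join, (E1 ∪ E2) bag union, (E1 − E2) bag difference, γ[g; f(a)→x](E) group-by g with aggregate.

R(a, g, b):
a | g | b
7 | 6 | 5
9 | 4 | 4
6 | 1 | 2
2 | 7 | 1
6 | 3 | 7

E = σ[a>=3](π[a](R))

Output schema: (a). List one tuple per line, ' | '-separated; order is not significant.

Row counts bottom-up:
  R → 5
  π[a](R) → 5
  σ[a>=3](π[a](R)) → 4

== RESULT ==
a
6
6
7
9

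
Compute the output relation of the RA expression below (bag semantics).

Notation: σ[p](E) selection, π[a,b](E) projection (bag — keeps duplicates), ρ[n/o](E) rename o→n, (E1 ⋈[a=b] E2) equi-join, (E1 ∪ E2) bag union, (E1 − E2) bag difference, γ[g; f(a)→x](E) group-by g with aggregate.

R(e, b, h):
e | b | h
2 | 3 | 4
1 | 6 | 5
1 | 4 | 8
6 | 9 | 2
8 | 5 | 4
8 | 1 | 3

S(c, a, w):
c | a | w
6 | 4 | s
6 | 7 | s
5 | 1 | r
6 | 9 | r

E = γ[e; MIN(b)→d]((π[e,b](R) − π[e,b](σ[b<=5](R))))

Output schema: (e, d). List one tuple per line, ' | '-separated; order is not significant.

Row counts bottom-up:
  R → 6
  π[e,b](R) → 6
  R → 6
  σ[b<=5](R) → 4
  π[e,b](σ[b<=5](R)) → 4
  (π[e,b](R) − π[e,b](σ[b<=5](R))) → 2
  γ[e; MIN(b)→d]((π[e,b](R) − π[e,b](σ[b<=5](R)))) → 2

== RESULT ==
e | d
1 | 6
6 | 9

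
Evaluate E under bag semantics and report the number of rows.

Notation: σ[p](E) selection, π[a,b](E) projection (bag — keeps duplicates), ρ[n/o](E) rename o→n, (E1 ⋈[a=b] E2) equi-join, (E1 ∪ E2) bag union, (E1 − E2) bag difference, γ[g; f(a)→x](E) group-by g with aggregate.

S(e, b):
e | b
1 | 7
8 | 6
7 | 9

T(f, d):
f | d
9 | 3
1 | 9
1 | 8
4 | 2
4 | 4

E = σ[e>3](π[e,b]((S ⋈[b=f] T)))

Stepwise |·|:
  S → 3
  T → 5
  (S ⋈[b=f] T) → 1
  π[e,b]((S ⋈[b=f] T)) → 1
  σ[e>3](π[e,b]((S ⋈[b=f] T))) → 1

|E| = 1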